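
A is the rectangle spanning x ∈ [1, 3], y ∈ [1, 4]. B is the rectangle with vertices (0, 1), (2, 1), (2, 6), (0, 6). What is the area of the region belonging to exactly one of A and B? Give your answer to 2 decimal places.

|A∩B|: x∈[1,2], y∈[1,4] → 1·3 = 3.
|A △ B| = |A| + |B| − 2·|A∩B| = 6 + 10 − 6 = 10.00.

10.00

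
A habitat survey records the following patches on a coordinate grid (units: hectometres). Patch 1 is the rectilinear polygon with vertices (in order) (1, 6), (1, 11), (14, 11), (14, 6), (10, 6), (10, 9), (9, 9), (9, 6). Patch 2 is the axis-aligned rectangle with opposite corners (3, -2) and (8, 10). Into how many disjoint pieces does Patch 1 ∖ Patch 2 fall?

1

Patch 1 ∖ Patch 2 is a single connected region.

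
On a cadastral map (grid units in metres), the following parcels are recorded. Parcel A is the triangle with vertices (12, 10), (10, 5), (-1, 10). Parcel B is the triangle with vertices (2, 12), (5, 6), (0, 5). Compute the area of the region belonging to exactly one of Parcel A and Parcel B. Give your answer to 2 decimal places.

|Parcel A| = 32.5, |Parcel B| = 16.5, |Parcel A∩Parcel B| = 3.5195.
|Parcel A △ Parcel B| = |Parcel A| + |Parcel B| − 2·|Parcel A∩Parcel B| = 32.5 + 16.5 − 7.039 = 41.96.

41.96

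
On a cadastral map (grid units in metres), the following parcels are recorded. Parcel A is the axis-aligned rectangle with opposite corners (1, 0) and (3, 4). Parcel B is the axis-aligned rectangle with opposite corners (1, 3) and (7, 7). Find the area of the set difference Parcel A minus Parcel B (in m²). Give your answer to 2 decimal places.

|Parcel A∩Parcel B|: x∈[1,3], y∈[3,4] → 2·1 = 2.
|Parcel A| = 8.
|Parcel A ∖ Parcel B| = |Parcel A| − |Parcel A∩Parcel B| = 8 − 2 = 6.00.

6.00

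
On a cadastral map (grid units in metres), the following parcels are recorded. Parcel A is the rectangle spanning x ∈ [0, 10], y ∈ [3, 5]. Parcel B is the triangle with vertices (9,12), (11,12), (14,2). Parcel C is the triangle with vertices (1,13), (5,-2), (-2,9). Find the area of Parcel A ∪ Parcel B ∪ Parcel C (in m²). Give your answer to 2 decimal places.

By inclusion–exclusion:
Individual areas: |Parcel A| = 20, |Parcel B| = 10, |Parcel C| = 30.5.
|Parcel A∩Parcel B| = 0.
|Parcel A∩Parcel C| = 4.4364.
|Parcel B∩Parcel C| = 0.
|Parcel A∩Parcel B∩Parcel C| = 0.
|Parcel A ∪ Parcel B ∪ Parcel C| = 60.5 − 4.4364 + 0 = 56.06.

56.06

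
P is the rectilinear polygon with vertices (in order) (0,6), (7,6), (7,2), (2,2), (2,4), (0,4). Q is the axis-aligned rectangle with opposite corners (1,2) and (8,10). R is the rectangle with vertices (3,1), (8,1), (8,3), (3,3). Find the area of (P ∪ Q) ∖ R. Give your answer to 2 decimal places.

53.00

|P ∪ Q| = 58.
|(P ∪ Q) ∩ R| = 5.
|(P ∪ Q) ∖ R| = 58 − 5 = 53.00.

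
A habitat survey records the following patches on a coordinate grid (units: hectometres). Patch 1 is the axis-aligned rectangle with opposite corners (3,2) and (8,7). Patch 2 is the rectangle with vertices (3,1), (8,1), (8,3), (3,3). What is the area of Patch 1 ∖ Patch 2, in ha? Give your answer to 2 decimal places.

20.00

|Patch 1∩Patch 2|: x∈[3,8], y∈[2,3] → 5·1 = 5.
|Patch 1| = 25.
|Patch 1 ∖ Patch 2| = |Patch 1| − |Patch 1∩Patch 2| = 25 − 5 = 20.00.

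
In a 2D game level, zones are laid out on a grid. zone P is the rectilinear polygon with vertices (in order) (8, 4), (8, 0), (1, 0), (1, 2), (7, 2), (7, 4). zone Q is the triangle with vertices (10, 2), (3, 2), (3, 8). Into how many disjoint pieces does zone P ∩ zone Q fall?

1

zone P ∩ zone Q is a single connected region.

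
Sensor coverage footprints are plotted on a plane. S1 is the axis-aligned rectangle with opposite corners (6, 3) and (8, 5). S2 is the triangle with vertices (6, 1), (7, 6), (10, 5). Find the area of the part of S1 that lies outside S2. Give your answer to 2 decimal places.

1.20

|S1| = 4, |S1∩S2| = 2.8.
|S1 ∖ S2| = |S1| − |S1∩S2| = 4 − 2.8 = 1.20.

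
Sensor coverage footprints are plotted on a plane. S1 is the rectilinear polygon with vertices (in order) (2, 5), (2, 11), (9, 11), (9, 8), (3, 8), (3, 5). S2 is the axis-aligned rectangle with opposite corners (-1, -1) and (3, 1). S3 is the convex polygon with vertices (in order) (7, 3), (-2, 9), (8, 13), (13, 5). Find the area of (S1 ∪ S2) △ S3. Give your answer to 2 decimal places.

63.40

|S1 ∪ S2| = 32.
|(S1 ∪ S2) ∩ S3| = 22.8.
|(S1 ∪ S2) △ S3| = 32 + 77 − 45.6 = 63.40.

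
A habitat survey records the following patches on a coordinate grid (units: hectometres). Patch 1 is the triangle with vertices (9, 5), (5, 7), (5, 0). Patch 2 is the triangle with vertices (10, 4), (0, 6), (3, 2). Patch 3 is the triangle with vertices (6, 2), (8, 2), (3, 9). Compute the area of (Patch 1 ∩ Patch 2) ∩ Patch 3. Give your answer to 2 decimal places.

2.71

The region (Patch 1 ∩ Patch 2) ∩ Patch 3 is the polygon with vertices (6,4.8), (7.152,3.186), (5.673,2.764), (5,4.333), (5,5).
By the shoelace formula its area is 2.71.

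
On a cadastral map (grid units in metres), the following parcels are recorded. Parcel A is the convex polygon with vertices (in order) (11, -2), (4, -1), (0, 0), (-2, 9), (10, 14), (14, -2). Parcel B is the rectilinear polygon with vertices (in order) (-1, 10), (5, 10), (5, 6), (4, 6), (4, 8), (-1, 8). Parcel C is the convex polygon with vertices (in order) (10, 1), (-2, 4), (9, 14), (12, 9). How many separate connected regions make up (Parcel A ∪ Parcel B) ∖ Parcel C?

3

(Parcel A ∪ Parcel B) ∖ Parcel C splits into 3 disjoint pieces (area 55.8787, area 23.482, area 1.2619).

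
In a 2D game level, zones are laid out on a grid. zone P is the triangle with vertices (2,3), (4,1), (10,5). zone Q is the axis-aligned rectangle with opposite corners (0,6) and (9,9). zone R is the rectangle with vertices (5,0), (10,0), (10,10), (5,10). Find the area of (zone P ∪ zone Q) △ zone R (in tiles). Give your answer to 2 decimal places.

|zone P ∪ zone Q| = 37.
|(zone P ∪ zone Q) ∩ zone R| = 17.2083.
|(zone P ∪ zone Q) △ zone R| = 37 + 50 − 34.4167 = 52.58.

52.58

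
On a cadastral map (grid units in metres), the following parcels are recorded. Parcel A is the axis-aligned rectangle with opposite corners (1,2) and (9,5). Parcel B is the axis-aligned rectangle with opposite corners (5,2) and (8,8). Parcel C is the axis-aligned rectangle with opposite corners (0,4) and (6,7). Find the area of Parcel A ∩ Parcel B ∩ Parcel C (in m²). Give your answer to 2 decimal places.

1.00

The intersection is the polygon with vertices (5,5), (6,5), (6,4), (5,4).
By the shoelace formula its area is 1.00.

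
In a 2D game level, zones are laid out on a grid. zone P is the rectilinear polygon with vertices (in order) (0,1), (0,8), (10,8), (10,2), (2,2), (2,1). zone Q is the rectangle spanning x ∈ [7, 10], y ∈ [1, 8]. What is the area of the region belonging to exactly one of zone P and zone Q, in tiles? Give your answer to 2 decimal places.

|zone P| = 62, |zone Q| = 21, |zone P∩zone Q| = 18.
|zone P △ zone Q| = |zone P| + |zone Q| − 2·|zone P∩zone Q| = 62 + 21 − 36 = 47.00.

47.00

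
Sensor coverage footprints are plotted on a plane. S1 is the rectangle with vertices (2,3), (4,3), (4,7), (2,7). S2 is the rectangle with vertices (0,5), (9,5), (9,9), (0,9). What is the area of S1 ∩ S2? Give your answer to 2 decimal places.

|S1∩S2|: x∈[2,4], y∈[5,7] → 2·2 = 4.

4.00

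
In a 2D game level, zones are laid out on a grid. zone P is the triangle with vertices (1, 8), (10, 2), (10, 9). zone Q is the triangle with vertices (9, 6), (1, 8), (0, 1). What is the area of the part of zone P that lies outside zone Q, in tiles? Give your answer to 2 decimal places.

22.71

|zone P| = 31.5, |zone P∩zone Q| = 8.7879.
|zone P ∖ zone Q| = |zone P| − |zone P∩zone Q| = 31.5 − 8.7879 = 22.71.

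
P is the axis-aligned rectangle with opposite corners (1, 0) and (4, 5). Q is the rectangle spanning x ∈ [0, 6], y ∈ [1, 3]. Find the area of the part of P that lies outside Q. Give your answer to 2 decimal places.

9.00

|P∩Q|: x∈[1,4], y∈[1,3] → 3·2 = 6.
|P| = 15.
|P ∖ Q| = |P| − |P∩Q| = 15 − 6 = 9.00.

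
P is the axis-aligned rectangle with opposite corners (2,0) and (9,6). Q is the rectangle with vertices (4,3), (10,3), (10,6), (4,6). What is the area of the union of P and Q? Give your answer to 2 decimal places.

45.00

By inclusion–exclusion:
Individual areas: |P| = 42, |Q| = 18.
|P∩Q|: x∈[4,9], y∈[3,6] → 5·3 = 15.
|P ∪ Q| = 60 − 15 = 45.00.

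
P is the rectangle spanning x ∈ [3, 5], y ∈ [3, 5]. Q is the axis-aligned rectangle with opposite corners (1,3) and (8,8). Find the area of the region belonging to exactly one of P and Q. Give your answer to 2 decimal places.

|P∩Q|: x∈[3,5], y∈[3,5] → 2·2 = 4.
|P △ Q| = |P| + |Q| − 2·|P∩Q| = 4 + 35 − 8 = 31.00.

31.00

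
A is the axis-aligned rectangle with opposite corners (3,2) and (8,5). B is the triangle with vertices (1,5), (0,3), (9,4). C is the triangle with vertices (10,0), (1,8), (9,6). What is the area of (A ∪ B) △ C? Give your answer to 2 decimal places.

|A ∪ B| = 19.3681.
|(A ∪ B) ∩ C| = 5.9306.
|(A ∪ B) △ C| = 19.3681 + 23 − 11.8611 = 30.51.

30.51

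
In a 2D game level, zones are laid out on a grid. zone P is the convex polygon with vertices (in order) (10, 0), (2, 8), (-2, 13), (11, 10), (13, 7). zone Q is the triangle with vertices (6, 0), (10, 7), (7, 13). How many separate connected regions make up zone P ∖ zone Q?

zone P ∖ zone Q splits into 2 disjoint pieces (area 28.4743, area 34.7454).

2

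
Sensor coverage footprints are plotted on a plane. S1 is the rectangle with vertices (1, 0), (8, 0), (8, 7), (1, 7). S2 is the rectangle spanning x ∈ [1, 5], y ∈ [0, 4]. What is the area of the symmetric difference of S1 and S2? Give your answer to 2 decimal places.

|S1∩S2|: x∈[1,5], y∈[0,4] → 4·4 = 16.
|S1 △ S2| = |S1| + |S2| − 2·|S1∩S2| = 49 + 16 − 32 = 33.00.

33.00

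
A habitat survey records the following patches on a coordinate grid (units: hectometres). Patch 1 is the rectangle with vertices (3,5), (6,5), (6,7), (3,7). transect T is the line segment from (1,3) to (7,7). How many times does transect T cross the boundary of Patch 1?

2

The segment meets the boundary at (6,6.333), (4,5).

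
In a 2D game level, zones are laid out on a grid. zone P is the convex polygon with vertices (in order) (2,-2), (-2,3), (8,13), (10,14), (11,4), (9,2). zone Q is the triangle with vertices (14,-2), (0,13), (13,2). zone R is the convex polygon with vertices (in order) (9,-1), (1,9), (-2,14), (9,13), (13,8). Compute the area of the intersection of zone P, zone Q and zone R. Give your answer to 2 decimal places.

The intersection is the polygon with vertices (10.833,3.833), (9.655,2.655), (3.862,8.862), (4.333,9.333).
By the shoelace formula its area is 9.90.

9.90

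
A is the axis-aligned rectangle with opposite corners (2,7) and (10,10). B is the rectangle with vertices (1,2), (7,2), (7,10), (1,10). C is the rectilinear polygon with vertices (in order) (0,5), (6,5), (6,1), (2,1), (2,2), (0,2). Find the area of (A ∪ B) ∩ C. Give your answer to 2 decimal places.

The region (A ∪ B) ∩ C is the polygon with vertices (2,2), (1,2), (1,5), (6,5), (6,2).
By the shoelace formula its area is 15.00.

15.00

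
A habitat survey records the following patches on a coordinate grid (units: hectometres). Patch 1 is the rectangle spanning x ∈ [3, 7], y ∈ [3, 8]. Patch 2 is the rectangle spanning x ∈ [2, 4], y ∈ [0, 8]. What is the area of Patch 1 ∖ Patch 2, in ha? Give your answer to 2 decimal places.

|Patch 1∩Patch 2|: x∈[3,4], y∈[3,8] → 1·5 = 5.
|Patch 1| = 20.
|Patch 1 ∖ Patch 2| = |Patch 1| − |Patch 1∩Patch 2| = 20 − 5 = 15.00.

15.00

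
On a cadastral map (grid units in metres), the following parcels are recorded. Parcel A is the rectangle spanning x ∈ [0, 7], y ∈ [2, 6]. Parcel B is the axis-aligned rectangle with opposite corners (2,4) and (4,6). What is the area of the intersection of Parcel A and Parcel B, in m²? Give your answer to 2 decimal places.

4.00

|Parcel A∩Parcel B|: x∈[2,4], y∈[4,6] → 2·2 = 4.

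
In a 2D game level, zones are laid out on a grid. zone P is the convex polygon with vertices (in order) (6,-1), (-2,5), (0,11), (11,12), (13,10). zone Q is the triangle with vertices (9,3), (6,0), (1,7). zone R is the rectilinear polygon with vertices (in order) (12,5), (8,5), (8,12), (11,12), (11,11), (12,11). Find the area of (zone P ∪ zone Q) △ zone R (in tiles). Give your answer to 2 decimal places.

|zone P ∪ zone Q| = 117.3233.
|(zone P ∪ zone Q) ∩ zone R| = 22.8506.
|(zone P ∪ zone Q) △ zone R| = 117.3233 + 27 − 45.7013 = 98.62.

98.62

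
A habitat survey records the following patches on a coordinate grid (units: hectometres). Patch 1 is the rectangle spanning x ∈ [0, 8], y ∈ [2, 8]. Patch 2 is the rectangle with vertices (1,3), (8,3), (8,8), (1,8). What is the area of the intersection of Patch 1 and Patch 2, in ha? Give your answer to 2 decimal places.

35.00

|Patch 1∩Patch 2|: x∈[1,8], y∈[3,8] → 7·5 = 35.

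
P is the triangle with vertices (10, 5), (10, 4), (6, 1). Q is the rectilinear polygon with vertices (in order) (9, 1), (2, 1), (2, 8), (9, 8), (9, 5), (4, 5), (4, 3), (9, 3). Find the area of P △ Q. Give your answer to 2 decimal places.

39.67

|P| = 2, |Q| = 39, |P∩Q| = 0.6667.
|P △ Q| = |P| + |Q| − 2·|P∩Q| = 2 + 39 − 1.3333 = 39.67.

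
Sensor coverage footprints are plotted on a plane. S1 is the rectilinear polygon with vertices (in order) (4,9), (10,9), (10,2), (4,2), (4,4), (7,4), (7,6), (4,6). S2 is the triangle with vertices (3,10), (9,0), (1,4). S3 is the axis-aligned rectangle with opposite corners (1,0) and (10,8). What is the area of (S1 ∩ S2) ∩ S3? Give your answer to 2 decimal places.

|S1 ∩ S2| = 7.7833.
|(S1 ∩ S2) ∩ S3| = 7.75.

7.75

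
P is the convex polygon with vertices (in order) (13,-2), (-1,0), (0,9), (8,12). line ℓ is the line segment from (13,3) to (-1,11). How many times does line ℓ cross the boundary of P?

2

The segment meets the boundary at (1.509,9.566), (10.756,4.282).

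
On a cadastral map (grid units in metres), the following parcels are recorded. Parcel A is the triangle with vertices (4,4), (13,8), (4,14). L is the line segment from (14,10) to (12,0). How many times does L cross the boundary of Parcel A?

0

The segment lies entirely outside Parcel A and never meets its boundary.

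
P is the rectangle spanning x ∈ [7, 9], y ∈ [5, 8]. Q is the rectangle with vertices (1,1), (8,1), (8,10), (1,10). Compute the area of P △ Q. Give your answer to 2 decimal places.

63.00

|P∩Q|: x∈[7,8], y∈[5,8] → 1·3 = 3.
|P △ Q| = |P| + |Q| − 2·|P∩Q| = 6 + 63 − 6 = 63.00.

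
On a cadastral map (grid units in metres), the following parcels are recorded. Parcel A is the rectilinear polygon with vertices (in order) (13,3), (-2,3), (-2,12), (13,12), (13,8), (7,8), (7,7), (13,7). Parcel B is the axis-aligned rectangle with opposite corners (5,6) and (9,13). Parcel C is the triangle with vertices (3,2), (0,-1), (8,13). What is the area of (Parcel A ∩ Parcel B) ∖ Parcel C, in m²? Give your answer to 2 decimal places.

|Parcel A ∩ Parcel B| = 22.
|(Parcel A ∩ Parcel B) ∩ Parcel C| = 1.9666.
|(Parcel A ∩ Parcel B) ∖ Parcel C| = 22 − 1.9666 = 20.03.

20.03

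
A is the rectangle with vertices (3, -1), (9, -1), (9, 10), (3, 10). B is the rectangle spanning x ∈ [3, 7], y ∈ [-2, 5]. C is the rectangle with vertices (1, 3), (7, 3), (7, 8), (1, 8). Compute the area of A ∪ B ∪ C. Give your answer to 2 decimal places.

By inclusion–exclusion:
Individual areas: |A| = 66, |B| = 28, |C| = 30.
|A∩B|: x∈[3,7], y∈[-1,5] → 4·6 = 24.
|A∩C|: x∈[3,7], y∈[3,8] → 4·5 = 20.
|B∩C|: x∈[3,7], y∈[3,5] → 4·2 = 8.
|A∩B∩C| = 8.
|A ∪ B ∪ C| = 124 − 52 + 8 = 80.00.

80.00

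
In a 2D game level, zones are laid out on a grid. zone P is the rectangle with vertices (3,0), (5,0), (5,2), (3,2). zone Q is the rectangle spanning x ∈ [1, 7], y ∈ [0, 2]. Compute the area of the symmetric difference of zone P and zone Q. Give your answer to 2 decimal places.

8.00

|zone P∩zone Q|: x∈[3,5], y∈[0,2] → 2·2 = 4.
|zone P △ zone Q| = |zone P| + |zone Q| − 2·|zone P∩zone Q| = 4 + 12 − 8 = 8.00.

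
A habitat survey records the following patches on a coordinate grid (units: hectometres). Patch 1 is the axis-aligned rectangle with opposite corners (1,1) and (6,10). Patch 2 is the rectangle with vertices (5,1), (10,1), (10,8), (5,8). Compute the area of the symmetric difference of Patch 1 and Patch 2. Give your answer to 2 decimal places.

|Patch 1∩Patch 2|: x∈[5,6], y∈[1,8] → 1·7 = 7.
|Patch 1 △ Patch 2| = |Patch 1| + |Patch 2| − 2·|Patch 1∩Patch 2| = 45 + 35 − 14 = 66.00.

66.00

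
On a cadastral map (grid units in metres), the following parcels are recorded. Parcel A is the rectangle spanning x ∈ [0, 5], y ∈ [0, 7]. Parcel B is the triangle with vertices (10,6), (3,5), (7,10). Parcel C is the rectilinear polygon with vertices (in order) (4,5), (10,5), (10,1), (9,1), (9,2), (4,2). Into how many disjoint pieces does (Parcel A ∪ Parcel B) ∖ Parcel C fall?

1

(Parcel A ∪ Parcel B) ∖ Parcel C is a single connected region.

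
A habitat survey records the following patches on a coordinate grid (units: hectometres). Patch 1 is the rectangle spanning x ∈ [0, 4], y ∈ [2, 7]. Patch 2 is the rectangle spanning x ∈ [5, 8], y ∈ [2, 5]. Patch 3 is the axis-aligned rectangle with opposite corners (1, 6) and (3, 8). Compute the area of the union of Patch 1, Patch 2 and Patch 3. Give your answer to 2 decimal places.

By inclusion–exclusion:
Individual areas: |Patch 1| = 20, |Patch 2| = 9, |Patch 3| = 4.
|Patch 1∩Patch 2| = 0 (no overlap).
|Patch 1∩Patch 3|: x∈[1,3], y∈[6,7] → 2·1 = 2.
|Patch 2∩Patch 3| = 0 (no overlap).
|Patch 1∩Patch 2∩Patch 3| = 0.
|Patch 1 ∪ Patch 2 ∪ Patch 3| = 33 − 2 + 0 = 31.00.

31.00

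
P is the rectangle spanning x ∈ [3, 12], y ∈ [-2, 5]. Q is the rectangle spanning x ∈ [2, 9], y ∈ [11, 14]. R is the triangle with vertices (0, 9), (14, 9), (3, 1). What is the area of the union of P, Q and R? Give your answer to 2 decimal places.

By inclusion–exclusion:
Individual areas: |P| = 63, |Q| = 21, |R| = 56.
|P∩Q| = 0 (no overlap).
|P∩R| = 11.
|Q∩R| = 0.
|P∩Q∩R| = 0.
|P ∪ Q ∪ R| = 140 − 11 + 0 = 129.00.

129.00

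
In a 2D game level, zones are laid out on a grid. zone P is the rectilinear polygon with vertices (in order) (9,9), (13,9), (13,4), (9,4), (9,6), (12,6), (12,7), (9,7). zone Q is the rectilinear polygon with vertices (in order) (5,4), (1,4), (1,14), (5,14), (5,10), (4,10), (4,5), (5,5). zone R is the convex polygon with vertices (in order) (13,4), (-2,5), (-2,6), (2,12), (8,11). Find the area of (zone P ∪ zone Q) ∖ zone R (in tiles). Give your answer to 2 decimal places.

20.84

|zone P ∪ zone Q| = 52.
|(zone P ∪ zone Q) ∩ zone R| = 31.1571.
|(zone P ∪ zone Q) ∖ zone R| = 52 − 31.1571 = 20.84.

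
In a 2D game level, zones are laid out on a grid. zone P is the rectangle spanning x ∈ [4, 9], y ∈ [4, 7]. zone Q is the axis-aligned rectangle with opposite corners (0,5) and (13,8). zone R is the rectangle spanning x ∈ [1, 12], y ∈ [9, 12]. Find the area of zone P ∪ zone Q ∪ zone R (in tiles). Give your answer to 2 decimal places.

By inclusion–exclusion:
Individual areas: |zone P| = 15, |zone Q| = 39, |zone R| = 33.
|zone P∩zone Q|: x∈[4,9], y∈[5,7] → 5·2 = 10.
|zone P∩zone R| = 0 (no overlap).
|zone Q∩zone R| = 0 (no overlap).
|zone P∩zone Q∩zone R| = 0.
|zone P ∪ zone Q ∪ zone R| = 87 − 10 + 0 = 77.00.

77.00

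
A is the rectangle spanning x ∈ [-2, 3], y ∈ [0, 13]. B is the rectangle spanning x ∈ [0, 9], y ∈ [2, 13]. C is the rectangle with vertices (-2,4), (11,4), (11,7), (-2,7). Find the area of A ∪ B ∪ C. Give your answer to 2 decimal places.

By inclusion–exclusion:
Individual areas: |A| = 65, |B| = 99, |C| = 39.
|A∩B|: x∈[0,3], y∈[2,13] → 3·11 = 33.
|A∩C|: x∈[-2,3], y∈[4,7] → 5·3 = 15.
|B∩C|: x∈[0,9], y∈[4,7] → 9·3 = 27.
|A∩B∩C| = 9.
|A ∪ B ∪ C| = 203 − 75 + 9 = 137.00.

137.00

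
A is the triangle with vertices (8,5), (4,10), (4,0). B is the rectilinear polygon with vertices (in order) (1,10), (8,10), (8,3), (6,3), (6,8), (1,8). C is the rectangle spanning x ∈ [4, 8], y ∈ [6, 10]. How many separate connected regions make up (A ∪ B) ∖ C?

(A ∪ B) ∖ C splits into 2 disjoint pieces (area 15.6, area 6).

2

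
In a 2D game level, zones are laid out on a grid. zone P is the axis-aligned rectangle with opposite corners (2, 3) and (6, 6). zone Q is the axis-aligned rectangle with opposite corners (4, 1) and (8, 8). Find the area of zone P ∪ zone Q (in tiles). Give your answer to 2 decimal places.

34.00

By inclusion–exclusion:
Individual areas: |zone P| = 12, |zone Q| = 28.
|zone P∩zone Q|: x∈[4,6], y∈[3,6] → 2·3 = 6.
|zone P ∪ zone Q| = 40 − 6 = 34.00.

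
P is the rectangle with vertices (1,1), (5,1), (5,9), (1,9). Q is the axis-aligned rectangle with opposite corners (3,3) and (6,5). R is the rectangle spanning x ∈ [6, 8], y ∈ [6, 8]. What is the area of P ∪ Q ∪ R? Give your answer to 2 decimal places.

By inclusion–exclusion:
Individual areas: |P| = 32, |Q| = 6, |R| = 4.
|P∩Q|: x∈[3,5], y∈[3,5] → 2·2 = 4.
|P∩R| = 0 (no overlap).
|Q∩R| = 0 (no overlap).
|P∩Q∩R| = 0.
|P ∪ Q ∪ R| = 42 − 4 + 0 = 38.00.

38.00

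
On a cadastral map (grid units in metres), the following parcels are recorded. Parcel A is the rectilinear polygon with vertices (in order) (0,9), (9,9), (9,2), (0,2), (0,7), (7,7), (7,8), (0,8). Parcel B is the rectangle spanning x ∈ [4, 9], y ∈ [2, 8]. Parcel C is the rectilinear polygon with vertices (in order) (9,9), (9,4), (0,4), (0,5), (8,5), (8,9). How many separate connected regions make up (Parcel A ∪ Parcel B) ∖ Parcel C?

2

(Parcel A ∪ Parcel B) ∖ Parcel C splits into 2 disjoint pieces (area 18, area 28).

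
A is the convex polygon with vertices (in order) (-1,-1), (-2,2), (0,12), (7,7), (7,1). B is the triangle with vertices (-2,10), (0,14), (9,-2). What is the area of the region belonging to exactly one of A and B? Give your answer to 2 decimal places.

62.50

|A| = 80, |B| = 34, |A∩B| = 25.7498.
|A △ B| = |A| + |B| − 2·|A∩B| = 80 + 34 − 51.4996 = 62.50.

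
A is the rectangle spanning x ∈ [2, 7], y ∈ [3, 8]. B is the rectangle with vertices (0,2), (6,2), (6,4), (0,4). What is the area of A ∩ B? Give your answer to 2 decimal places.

4.00

|A∩B|: x∈[2,6], y∈[3,4] → 4·1 = 4.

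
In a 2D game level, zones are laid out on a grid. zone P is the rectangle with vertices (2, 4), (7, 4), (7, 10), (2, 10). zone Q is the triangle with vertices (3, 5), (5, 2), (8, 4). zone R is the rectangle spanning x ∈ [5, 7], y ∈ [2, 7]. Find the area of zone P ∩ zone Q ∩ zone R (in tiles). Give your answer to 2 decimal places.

0.80

The intersection is the polygon with vertices (5,4), (5,4.6), (7,4.2), (7,4).
By the shoelace formula its area is 0.80.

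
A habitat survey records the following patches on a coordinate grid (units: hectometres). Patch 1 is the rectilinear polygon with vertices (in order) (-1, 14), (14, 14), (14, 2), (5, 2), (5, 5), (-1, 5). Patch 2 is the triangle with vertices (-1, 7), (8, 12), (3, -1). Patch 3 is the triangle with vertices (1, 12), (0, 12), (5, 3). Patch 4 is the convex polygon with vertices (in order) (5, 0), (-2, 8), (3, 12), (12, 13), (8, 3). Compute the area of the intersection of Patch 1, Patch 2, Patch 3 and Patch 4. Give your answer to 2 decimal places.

The intersection is the polygon with vertices (1.887,8.604), (2.386,8.881), (4.111,5), (3.889,5).
By the shoelace formula its area is 1.61.

1.61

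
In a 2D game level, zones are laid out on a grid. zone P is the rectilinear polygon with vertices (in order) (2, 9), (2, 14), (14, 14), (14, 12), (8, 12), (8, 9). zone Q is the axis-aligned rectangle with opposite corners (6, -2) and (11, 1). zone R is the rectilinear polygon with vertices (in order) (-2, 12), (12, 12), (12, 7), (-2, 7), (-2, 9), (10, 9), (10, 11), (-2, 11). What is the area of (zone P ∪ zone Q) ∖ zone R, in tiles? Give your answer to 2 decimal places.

|zone P ∪ zone Q| = 57.
|(zone P ∪ zone Q) ∩ zone R| = 6.
|(zone P ∪ zone Q) ∖ zone R| = 57 − 6 = 51.00.

51.00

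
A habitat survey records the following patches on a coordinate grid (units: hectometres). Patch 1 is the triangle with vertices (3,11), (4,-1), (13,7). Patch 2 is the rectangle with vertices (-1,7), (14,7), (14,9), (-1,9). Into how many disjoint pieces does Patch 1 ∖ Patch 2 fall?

2

Patch 1 ∖ Patch 2 splits into 2 disjoint pieces (area 4.8333, area 38.6667).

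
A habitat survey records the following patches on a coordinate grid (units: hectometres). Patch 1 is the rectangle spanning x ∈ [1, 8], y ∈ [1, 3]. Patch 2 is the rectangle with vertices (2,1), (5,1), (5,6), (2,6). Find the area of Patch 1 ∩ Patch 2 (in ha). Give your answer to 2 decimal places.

|Patch 1∩Patch 2|: x∈[2,5], y∈[1,3] → 3·2 = 6.

6.00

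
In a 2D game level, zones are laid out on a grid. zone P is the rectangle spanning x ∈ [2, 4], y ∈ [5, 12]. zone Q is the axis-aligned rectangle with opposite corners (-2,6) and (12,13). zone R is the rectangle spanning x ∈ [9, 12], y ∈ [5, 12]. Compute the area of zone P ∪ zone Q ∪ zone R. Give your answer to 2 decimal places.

By inclusion–exclusion:
Individual areas: |zone P| = 14, |zone Q| = 98, |zone R| = 21.
|zone P∩zone Q|: x∈[2,4], y∈[6,12] → 2·6 = 12.
|zone P∩zone R| = 0 (no overlap).
|zone Q∩zone R|: x∈[9,12], y∈[6,12] → 3·6 = 18.
|zone P∩zone Q∩zone R| = 0.
|zone P ∪ zone Q ∪ zone R| = 133 − 30 + 0 = 103.00.

103.00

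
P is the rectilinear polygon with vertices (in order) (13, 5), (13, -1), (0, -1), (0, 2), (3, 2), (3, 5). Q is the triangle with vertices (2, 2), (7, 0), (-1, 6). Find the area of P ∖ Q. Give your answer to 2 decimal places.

66.00

|P| = 69, |P∩Q| = 3.
|P ∖ Q| = |P| − |P∩Q| = 69 − 3 = 66.00.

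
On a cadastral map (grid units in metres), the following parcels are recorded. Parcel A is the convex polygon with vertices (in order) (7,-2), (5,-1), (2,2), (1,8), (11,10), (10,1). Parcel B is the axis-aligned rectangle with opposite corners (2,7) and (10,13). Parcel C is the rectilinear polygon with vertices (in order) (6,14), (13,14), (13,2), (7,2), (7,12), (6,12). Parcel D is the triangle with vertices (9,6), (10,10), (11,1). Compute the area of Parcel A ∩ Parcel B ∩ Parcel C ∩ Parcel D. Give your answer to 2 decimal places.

1.12

The intersection is the polygon with vertices (9.25,7), (9.947,9.79), (10,9.8), (10,7).
By the shoelace formula its area is 1.12.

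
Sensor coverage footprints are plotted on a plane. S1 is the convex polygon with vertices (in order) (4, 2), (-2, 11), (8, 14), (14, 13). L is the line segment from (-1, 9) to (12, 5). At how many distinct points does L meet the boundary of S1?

2

The segment meets the boundary at (7.88,6.268), (-0.581,8.871).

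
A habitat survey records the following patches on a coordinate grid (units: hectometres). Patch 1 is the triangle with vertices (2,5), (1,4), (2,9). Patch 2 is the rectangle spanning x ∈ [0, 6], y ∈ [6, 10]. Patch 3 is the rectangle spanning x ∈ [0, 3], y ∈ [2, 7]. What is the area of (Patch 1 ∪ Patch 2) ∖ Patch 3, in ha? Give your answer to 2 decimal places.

|Patch 1 ∪ Patch 2| = 25.1.
|(Patch 1 ∪ Patch 2) ∩ Patch 3| = 4.1.
|(Patch 1 ∪ Patch 2) ∖ Patch 3| = 25.1 − 4.1 = 21.00.

21.00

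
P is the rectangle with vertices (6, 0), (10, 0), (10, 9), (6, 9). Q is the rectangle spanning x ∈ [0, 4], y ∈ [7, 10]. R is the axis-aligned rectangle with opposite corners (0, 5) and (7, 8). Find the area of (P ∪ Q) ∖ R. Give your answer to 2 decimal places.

41.00

|P ∪ Q| = 48.
|(P ∪ Q) ∩ R| = 7.
|(P ∪ Q) ∖ R| = 48 − 7 = 41.00.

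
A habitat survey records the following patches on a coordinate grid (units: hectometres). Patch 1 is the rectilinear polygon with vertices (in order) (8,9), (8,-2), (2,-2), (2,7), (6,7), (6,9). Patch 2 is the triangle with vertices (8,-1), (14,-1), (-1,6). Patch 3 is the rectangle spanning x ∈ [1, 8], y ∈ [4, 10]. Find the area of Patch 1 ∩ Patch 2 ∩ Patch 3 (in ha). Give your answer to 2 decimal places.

The intersection is the polygon with vertices (2,4.6), (3.286,4), (2,4).
By the shoelace formula its area is 0.39.

0.39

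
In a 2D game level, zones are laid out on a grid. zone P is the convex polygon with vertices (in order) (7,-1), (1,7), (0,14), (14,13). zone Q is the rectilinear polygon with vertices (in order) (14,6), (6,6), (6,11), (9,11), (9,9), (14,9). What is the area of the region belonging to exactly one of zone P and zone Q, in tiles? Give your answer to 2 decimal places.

|zone P| = 118.5, |zone Q| = 30, |zone P∩zone Q| = 21.75.
|zone P △ zone Q| = |zone P| + |zone Q| − 2·|zone P∩zone Q| = 118.5 + 30 − 43.5 = 105.00.

105.00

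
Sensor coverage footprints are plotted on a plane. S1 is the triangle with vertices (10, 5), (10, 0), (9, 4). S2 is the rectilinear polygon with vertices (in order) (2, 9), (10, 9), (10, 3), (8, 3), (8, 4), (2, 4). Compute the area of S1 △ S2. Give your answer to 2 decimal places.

41.75

|S1| = 2.5, |S2| = 42, |S1∩S2| = 1.375.
|S1 △ S2| = |S1| + |S2| − 2·|S1∩S2| = 2.5 + 42 − 2.75 = 41.75.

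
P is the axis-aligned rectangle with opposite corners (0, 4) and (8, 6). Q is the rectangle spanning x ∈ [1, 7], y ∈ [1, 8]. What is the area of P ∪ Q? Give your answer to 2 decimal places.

46.00

By inclusion–exclusion:
Individual areas: |P| = 16, |Q| = 42.
|P∩Q|: x∈[1,7], y∈[4,6] → 6·2 = 12.
|P ∪ Q| = 58 − 12 = 46.00.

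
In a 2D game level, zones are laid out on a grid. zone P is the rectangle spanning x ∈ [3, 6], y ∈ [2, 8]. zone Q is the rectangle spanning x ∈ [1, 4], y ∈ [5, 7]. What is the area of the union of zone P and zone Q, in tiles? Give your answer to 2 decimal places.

22.00

By inclusion–exclusion:
Individual areas: |zone P| = 18, |zone Q| = 6.
|zone P∩zone Q|: x∈[3,4], y∈[5,7] → 1·2 = 2.
|zone P ∪ zone Q| = 24 − 2 = 22.00.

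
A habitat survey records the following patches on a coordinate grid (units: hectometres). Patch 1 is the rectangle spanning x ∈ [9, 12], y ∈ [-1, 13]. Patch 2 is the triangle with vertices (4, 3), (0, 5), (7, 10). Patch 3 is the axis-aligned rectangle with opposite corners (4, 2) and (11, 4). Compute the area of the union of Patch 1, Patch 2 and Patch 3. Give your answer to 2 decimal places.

By inclusion–exclusion:
Individual areas: |Patch 1| = 42, |Patch 2| = 17, |Patch 3| = 14.
|Patch 1∩Patch 2| = 0.
|Patch 1∩Patch 3|: x∈[9,11], y∈[2,4] → 2·2 = 4.
|Patch 2∩Patch 3| = 0.2143.
|Patch 1∩Patch 2∩Patch 3| = 0.
|Patch 1 ∪ Patch 2 ∪ Patch 3| = 73 − 4.2143 + 0 = 68.79.

68.79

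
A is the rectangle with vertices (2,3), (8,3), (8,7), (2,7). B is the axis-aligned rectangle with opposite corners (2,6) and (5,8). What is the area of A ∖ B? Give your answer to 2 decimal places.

|A∩B|: x∈[2,5], y∈[6,7] → 3·1 = 3.
|A| = 24.
|A ∖ B| = |A| − |A∩B| = 24 − 3 = 21.00.

21.00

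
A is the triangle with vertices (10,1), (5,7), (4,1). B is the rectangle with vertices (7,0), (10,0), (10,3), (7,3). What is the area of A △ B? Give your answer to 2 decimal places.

18.33

|A| = 18, |B| = 9, |A∩B| = 4.3333.
|A △ B| = |A| + |B| − 2·|A∩B| = 18 + 9 − 8.6667 = 18.33.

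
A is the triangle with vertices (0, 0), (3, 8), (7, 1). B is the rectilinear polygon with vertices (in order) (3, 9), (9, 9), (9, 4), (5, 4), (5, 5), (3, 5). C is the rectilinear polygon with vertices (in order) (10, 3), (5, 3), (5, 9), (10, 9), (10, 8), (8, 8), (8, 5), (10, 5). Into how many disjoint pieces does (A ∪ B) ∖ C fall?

(A ∪ B) ∖ C splits into 2 disjoint pieces (area 31.2857, area 3).

2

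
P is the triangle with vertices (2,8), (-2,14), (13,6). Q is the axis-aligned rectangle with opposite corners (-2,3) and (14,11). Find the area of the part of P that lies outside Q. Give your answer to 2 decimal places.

5.44

|P| = 29, |P∩Q| = 23.5625.
|P ∖ Q| = |P| − |P∩Q| = 29 − 23.5625 = 5.44.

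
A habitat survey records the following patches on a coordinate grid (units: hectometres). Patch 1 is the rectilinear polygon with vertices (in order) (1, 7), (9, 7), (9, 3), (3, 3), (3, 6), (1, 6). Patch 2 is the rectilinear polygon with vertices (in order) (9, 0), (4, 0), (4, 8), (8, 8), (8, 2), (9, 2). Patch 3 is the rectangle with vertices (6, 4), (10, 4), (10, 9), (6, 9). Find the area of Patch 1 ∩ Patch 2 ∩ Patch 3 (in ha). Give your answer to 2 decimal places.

6.00

The intersection is the polygon with vertices (8,4), (6,4), (6,7), (8,7).
By the shoelace formula its area is 6.00.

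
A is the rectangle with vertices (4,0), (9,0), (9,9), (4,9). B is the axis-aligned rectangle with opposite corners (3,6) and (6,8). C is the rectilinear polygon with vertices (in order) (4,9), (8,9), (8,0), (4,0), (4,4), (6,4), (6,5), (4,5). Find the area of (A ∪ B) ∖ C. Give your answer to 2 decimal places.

|A ∪ B| = 47.
|(A ∪ B) ∩ C| = 34.
|(A ∪ B) ∖ C| = 47 − 34 = 13.00.

13.00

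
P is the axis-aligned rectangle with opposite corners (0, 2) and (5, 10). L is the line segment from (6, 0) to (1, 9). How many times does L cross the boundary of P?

1

The segment meets the boundary at (4.889,2).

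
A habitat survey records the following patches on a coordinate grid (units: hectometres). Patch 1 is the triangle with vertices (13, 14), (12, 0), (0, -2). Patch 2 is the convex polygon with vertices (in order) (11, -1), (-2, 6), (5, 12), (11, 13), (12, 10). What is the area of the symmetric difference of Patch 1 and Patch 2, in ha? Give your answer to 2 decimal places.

|Patch 1| = 83, |Patch 2| = 112.5, |Patch 1∩Patch 2| = 50.6528.
|Patch 1 △ Patch 2| = |Patch 1| + |Patch 2| − 2·|Patch 1∩Patch 2| = 83 + 112.5 − 101.3057 = 94.19.

94.19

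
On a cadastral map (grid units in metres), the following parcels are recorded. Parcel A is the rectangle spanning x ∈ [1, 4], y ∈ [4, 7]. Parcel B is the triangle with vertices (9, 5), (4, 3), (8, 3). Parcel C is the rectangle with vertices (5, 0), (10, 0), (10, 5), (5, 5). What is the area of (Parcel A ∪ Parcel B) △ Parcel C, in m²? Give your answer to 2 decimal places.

|Parcel A ∪ Parcel B| = 13.
|(Parcel A ∪ Parcel B) ∩ Parcel C| = 3.8.
|(Parcel A ∪ Parcel B) △ Parcel C| = 13 + 25 − 7.6 = 30.40.

30.40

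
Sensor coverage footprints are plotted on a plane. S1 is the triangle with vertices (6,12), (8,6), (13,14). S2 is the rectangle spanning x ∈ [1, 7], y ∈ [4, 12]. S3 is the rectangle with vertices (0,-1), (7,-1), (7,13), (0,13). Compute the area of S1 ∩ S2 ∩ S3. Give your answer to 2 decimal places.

1.50

The intersection is the polygon with vertices (7,12), (7,9), (6,12).
By the shoelace formula its area is 1.50.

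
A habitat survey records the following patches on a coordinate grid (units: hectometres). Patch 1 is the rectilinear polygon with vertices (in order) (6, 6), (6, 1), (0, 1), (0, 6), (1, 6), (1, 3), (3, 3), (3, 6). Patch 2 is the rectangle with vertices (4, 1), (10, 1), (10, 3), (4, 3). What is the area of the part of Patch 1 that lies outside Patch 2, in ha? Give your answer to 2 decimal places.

|Patch 1| = 24, |Patch 1∩Patch 2| = 4.
|Patch 1 ∖ Patch 2| = |Patch 1| − |Patch 1∩Patch 2| = 24 − 4 = 20.00.

20.00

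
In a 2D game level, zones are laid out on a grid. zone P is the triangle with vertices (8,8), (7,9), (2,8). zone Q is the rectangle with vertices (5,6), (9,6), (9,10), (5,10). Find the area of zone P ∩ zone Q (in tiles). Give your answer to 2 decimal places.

The intersection is the polygon with vertices (7,9), (8,8), (5,8), (5,8.6).
By the shoelace formula its area is 2.10.

2.10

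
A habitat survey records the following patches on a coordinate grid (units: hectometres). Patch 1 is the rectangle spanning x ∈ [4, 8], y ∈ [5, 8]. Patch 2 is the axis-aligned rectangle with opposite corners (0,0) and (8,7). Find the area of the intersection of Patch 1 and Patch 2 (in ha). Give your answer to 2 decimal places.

|Patch 1∩Patch 2|: x∈[4,8], y∈[5,7] → 4·2 = 8.

8.00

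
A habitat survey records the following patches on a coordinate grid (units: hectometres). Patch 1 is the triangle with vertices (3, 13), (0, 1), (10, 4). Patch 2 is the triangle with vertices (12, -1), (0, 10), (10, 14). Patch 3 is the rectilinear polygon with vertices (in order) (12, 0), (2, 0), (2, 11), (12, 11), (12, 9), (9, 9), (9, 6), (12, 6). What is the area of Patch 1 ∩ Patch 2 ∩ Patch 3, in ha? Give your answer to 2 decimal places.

The intersection is the polygon with vertices (10,4), (7.397,3.219), (2,8.167), (2,9), (2.5,11), (4.556,11).
By the shoelace formula its area is 28.32.

28.32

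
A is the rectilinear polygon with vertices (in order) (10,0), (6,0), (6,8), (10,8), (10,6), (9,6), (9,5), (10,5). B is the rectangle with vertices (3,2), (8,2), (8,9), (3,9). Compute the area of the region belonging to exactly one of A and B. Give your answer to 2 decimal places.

42.00

|A| = 31, |B| = 35, |A∩B| = 12.
|A △ B| = |A| + |B| − 2·|A∩B| = 31 + 35 − 24 = 42.00.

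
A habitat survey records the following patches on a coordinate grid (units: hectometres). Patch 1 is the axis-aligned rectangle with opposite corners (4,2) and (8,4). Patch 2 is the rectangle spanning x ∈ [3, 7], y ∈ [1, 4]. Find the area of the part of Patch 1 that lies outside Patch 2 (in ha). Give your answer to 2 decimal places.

|Patch 1∩Patch 2|: x∈[4,7], y∈[2,4] → 3·2 = 6.
|Patch 1| = 8.
|Patch 1 ∖ Patch 2| = |Patch 1| − |Patch 1∩Patch 2| = 8 − 6 = 2.00.

2.00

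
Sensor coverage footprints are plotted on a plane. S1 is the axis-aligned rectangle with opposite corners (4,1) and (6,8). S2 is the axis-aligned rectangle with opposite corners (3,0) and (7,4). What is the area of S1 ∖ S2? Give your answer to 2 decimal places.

|S1∩S2|: x∈[4,6], y∈[1,4] → 2·3 = 6.
|S1| = 14.
|S1 ∖ S2| = |S1| − |S1∩S2| = 14 − 6 = 8.00.

8.00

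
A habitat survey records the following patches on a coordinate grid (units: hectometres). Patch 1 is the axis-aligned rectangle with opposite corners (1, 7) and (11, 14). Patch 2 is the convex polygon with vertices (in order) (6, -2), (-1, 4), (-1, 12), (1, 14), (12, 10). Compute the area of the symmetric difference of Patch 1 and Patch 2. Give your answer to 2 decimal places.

|Patch 1| = 70, |Patch 2| = 127, |Patch 1∩Patch 2| = 51.5682.
|Patch 1 △ Patch 2| = |Patch 1| + |Patch 2| − 2·|Patch 1∩Patch 2| = 70 + 127 − 103.1364 = 93.86.

93.86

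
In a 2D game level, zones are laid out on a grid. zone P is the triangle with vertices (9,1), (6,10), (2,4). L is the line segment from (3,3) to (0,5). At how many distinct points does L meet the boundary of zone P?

0

The segment lies entirely outside zone P and never meets its boundary.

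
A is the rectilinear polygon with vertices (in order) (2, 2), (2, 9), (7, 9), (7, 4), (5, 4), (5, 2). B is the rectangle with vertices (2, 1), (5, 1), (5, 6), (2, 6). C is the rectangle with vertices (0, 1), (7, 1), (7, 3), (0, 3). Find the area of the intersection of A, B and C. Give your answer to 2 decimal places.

The intersection is the polygon with vertices (5,2), (2,2), (2,3), (5,3).
By the shoelace formula its area is 3.00.

3.00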